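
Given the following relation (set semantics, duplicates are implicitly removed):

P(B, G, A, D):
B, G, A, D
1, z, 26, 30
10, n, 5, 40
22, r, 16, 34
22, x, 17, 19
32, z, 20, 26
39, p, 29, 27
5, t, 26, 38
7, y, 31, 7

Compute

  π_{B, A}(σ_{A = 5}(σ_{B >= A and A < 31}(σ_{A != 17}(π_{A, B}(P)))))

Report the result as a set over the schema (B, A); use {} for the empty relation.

{(10, 5)}

Projecting to A, B: {(16, 22), (17, 22), (20, 32), (26, 1), (26, 5), (29, 39), (31, 7), (5, 10)}
Apply σ_{A != 17}; surviving tuples: {(16, 22), (20, 32), (26, 1), (26, 5), (29, 39), (31, 7), (5, 10)}
Apply σ_{B >= A and A < 31}; surviving tuples: {(16, 22), (20, 32), (29, 39), (5, 10)}
Apply σ_{A = 5}; surviving tuples: {(5, 10)}
Projecting to B, A: {(10, 5)}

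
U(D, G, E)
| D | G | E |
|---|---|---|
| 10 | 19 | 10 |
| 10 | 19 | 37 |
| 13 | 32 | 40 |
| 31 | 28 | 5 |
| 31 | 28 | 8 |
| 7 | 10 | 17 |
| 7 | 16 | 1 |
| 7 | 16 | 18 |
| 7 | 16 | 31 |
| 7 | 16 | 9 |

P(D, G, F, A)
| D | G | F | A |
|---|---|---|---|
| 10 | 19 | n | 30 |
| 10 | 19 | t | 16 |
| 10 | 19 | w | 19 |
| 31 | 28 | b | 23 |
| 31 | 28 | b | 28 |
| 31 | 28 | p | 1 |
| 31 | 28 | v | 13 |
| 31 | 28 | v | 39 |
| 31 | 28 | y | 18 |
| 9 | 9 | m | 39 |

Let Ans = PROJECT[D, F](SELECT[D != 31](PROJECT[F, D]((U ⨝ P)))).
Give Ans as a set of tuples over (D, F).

{(10, n), (10, t), (10, w)}

U ⋈ P (natural join on D, G): {(10, 19, 10, n, 30), (10, 19, 10, t, 16), (10, 19, 10, w, 19), (10, 19, 37, n, 30), (10, 19, 37, t, 16), (10, 19, 37, w, 19), (31, 28, 5, b, 23), (31, 28, 5, b, 28), (31, 28, 5, p, 1), (31, 28, 5, v, 13), (31, 28, 5, v, 39), (31, 28, 5, y, 18), (31, 28, 8, b, 23), (31, 28, 8, b, 28), (31, 28, 8, p, 1), (31, 28, 8, v, 13), (31, 28, 8, v, 39), (31, 28, 8, y, 18)}
Keep only column(s) F, D (11 duplicate(s) eliminated): {(b, 31), (n, 10), (p, 31), (t, 10), (v, 31), (w, 10), (y, 31)}
Apply σ_{D != 31}; surviving tuples: {(n, 10), (t, 10), (w, 10)}
Keep only column(s) D, F: {(10, n), (10, t), (10, w)}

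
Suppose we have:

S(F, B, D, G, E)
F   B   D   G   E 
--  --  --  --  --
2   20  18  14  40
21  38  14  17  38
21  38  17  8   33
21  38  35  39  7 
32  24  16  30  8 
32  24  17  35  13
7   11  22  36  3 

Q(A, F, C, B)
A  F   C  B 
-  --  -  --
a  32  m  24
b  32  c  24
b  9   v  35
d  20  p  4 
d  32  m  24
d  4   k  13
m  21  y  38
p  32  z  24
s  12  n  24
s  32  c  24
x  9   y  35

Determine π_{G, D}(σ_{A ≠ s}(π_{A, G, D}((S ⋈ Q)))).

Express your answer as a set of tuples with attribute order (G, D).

Joining S and Q on F, B yields {(21, 38, 14, 17, 38, m, y), (21, 38, 17, 8, 33, m, y), (21, 38, 35, 39, 7, m, y), (32, 24, 16, 30, 8, a, m), (32, 24, 16, 30, 8, b, c), (32, 24, 16, 30, 8, d, m), (32, 24, 16, 30, 8, p, z), (32, 24, 16, 30, 8, s, c), (32, 24, 17, 35, 13, a, m), (32, 24, 17, 35, 13, b, c), (32, 24, 17, 35, 13, d, m), (32, 24, 17, 35, 13, p, z), (32, 24, 17, 35, 13, s, c)}.
π_{A, G, D} gives {(a, 30, 16), (a, 35, 17), (b, 30, 16), (b, 35, 17), (d, 30, 16), (d, 35, 17), (m, 17, 14), (m, 39, 35), (m, 8, 17), (p, 30, 16), (p, 35, 17), (s, 30, 16), (s, 35, 17)}.
Filtering on A ≠ s leaves {(a, 30, 16), (a, 35, 17), (b, 30, 16), (b, 35, 17), (d, 30, 16), (d, 35, 17), (m, 17, 14), (m, 39, 35), (m, 8, 17), (p, 30, 16), (p, 35, 17)}.
π_{G, D} gives {(17, 14), (30, 16), (35, 17), (39, 35), (8, 17)} (6 duplicate(s) eliminated).

{(17, 14), (30, 16), (35, 17), (39, 35), (8, 17)}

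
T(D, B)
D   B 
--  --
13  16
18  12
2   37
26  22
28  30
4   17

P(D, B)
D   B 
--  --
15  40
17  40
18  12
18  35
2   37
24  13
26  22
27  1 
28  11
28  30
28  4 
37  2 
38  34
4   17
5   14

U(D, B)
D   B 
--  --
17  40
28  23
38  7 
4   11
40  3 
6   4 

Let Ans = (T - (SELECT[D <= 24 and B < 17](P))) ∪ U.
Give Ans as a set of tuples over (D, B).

{(13, 16), (17, 40), (2, 37), (26, 22), (28, 23), (28, 30), (38, 7), (4, 11), (4, 17), (40, 3), (6, 4)}

Filtering on D <= 24 and B < 17 leaves {(18, 12), (24, 13), (5, 14)}.
Difference: {(13, 16), (18, 12), (2, 37), (26, 22), (28, 30), (4, 17)} with {(18, 12), (24, 13), (5, 14)} → {(13, 16), (2, 37), (26, 22), (28, 30), (4, 17)}
Union: {(13, 16), (2, 37), (26, 22), (28, 30), (4, 17)} with {(17, 40), (28, 23), (38, 7), (4, 11), (40, 3), (6, 4)} → {(13, 16), (17, 40), (2, 37), (26, 22), (28, 23), (28, 30), (38, 7), (4, 11), (4, 17), (40, 3), (6, 4)}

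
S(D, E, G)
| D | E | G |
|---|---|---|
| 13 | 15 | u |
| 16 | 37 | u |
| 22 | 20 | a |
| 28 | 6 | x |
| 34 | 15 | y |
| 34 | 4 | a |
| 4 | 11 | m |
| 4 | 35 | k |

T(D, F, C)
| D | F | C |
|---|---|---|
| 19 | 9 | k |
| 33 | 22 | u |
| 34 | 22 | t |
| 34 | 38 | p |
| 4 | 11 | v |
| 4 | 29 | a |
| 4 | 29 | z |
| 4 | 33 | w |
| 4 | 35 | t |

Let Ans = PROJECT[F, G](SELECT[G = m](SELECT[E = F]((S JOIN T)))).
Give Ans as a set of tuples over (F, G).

{(11, m)}

S ⋈ T (natural join on D): {(34, 15, y, 22, t), (34, 15, y, 38, p), (34, 4, a, 22, t), (34, 4, a, 38, p), (4, 11, m, 11, v), (4, 11, m, 29, a), (4, 11, m, 29, z), (4, 11, m, 33, w), (4, 11, m, 35, t), (4, 35, k, 11, v), (4, 35, k, 29, a), (4, 35, k, 29, z), (4, 35, k, 33, w), (4, 35, k, 35, t)}
σ[E = F]: keep tuples satisfying E = F → {(4, 11, m, 11, v), (4, 35, k, 35, t)}
σ[G = m]: keep tuples satisfying G = m → {(4, 11, m, 11, v)}
Projecting to F, G: {(11, m)}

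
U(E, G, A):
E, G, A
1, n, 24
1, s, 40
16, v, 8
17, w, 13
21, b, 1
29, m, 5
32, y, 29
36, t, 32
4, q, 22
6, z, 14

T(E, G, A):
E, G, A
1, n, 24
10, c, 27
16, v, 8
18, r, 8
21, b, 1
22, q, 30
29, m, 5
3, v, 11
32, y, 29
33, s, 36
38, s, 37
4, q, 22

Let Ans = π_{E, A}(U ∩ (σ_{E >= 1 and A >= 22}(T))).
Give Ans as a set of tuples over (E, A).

{(1, 24), (32, 29), (4, 22)}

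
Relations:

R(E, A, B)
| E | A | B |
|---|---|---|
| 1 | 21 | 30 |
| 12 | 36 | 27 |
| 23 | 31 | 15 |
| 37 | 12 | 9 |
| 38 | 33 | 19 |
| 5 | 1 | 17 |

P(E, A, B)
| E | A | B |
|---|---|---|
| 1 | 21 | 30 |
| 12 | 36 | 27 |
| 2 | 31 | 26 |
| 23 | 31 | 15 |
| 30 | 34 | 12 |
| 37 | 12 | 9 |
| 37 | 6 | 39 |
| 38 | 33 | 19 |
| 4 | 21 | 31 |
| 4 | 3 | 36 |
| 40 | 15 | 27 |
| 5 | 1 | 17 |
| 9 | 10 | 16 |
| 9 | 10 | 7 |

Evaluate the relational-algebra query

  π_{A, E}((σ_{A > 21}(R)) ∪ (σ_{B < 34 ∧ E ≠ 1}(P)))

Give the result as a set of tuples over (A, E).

Selection A > 21: {(12, 36, 27), (23, 31, 15), (38, 33, 19)}
Selection B < 34 ∧ E ≠ 1: {(12, 36, 27), (2, 31, 26), (23, 31, 15), (30, 34, 12), (37, 12, 9), (38, 33, 19), (4, 21, 31), (40, 15, 27), (5, 1, 17), (9, 10, 16), (9, 10, 7)}
Union: {(12, 36, 27), (23, 31, 15), (38, 33, 19)} with {(12, 36, 27), (2, 31, 26), (23, 31, 15), (30, 34, 12), (37, 12, 9), (38, 33, 19), (4, 21, 31), (40, 15, 27), (5, 1, 17), (9, 10, 16), (9, 10, 7)} → {(12, 36, 27), (2, 31, 26), (23, 31, 15), (30, 34, 12), (37, 12, 9), (38, 33, 19), (4, 21, 31), (40, 15, 27), (5, 1, 17), (9, 10, 16), (9, 10, 7)}
Keep only column(s) A, E (1 duplicate(s) eliminated): {(1, 5), (10, 9), (12, 37), (15, 40), (21, 4), (31, 2), (31, 23), (33, 38), (34, 30), (36, 12)}

{(1, 5), (10, 9), (12, 37), (15, 40), (21, 4), (31, 2), (31, 23), (33, 38), (34, 30), (36, 12)}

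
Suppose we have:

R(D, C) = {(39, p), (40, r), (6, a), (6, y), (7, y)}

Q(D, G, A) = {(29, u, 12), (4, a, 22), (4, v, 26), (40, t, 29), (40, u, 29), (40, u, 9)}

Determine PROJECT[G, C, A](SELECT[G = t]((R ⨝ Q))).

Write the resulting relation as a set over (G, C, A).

Natural join on D: {(40, r, t, 29), (40, r, u, 29), (40, r, u, 9)}
Apply σ_{G = t}; surviving tuples: {(40, r, t, 29)}
π_{G, C, A} gives {(t, r, 29)}.

{(t, r, 29)}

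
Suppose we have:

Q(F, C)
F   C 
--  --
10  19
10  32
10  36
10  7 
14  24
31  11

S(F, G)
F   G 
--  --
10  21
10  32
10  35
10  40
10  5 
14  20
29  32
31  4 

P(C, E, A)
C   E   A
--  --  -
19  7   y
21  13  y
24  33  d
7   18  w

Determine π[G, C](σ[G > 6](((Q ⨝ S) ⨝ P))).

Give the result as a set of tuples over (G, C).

{(20, 24), (21, 19), (21, 7), (32, 19), (32, 7), (35, 19), (35, 7), (40, 19), (40, 7)}

Q ⋈ S (natural join on F): {(10, 19, 21), (10, 19, 32), (10, 19, 35), (10, 19, 40), (10, 19, 5), (10, 32, 21), (10, 32, 32), (10, 32, 35), (10, 32, 40), (10, 32, 5), (10, 36, 21), (10, 36, 32), (10, 36, 35), (10, 36, 40), (10, 36, 5), (10, 7, 21), (10, 7, 32), (10, 7, 35), (10, 7, 40), (10, 7, 5), (14, 24, 20), (31, 11, 4)}
(Q ⨝ S) ⋈ P (natural join on C): {(10, 19, 21, 7, y), (10, 19, 32, 7, y), (10, 19, 35, 7, y), (10, 19, 40, 7, y), (10, 19, 5, 7, y), (10, 7, 21, 18, w), (10, 7, 32, 18, w), (10, 7, 35, 18, w), (10, 7, 40, 18, w), (10, 7, 5, 18, w), (14, 24, 20, 33, d)}
Apply σ_{G > 6}; surviving tuples: {(10, 19, 21, 7, y), (10, 19, 32, 7, y), (10, 19, 35, 7, y), (10, 19, 40, 7, y), (10, 7, 21, 18, w), (10, 7, 32, 18, w), (10, 7, 35, 18, w), (10, 7, 40, 18, w), (14, 24, 20, 33, d)}
Keep only column(s) G, C: {(20, 24), (21, 19), (21, 7), (32, 19), (32, 7), (35, 19), (35, 7), (40, 19), (40, 7)}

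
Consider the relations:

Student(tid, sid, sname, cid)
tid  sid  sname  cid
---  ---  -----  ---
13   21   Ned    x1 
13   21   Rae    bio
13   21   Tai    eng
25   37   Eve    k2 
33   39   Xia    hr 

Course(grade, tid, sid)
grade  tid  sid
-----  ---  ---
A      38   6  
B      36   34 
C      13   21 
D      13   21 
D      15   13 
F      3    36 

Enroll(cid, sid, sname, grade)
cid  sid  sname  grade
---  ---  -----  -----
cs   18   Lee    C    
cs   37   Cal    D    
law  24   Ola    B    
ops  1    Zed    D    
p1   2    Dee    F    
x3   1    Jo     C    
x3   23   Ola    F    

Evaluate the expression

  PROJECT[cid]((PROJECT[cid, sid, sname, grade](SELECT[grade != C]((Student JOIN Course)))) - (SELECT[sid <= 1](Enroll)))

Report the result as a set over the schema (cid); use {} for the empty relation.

{bio, eng, x1}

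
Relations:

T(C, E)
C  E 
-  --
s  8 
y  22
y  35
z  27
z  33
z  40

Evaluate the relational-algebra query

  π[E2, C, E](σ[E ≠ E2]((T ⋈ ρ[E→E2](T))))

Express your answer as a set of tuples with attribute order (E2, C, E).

ρ[E→E2]: schema becomes (C, E2); tuples unchanged.
Natural join on C: {(s, 8, 8), (y, 22, 22), (y, 22, 35), (y, 35, 22), (y, 35, 35), (z, 27, 27), (z, 27, 33), (z, 27, 40), (z, 33, 27), (z, 33, 33), (z, 33, 40), (z, 40, 27), (z, 40, 33), (z, 40, 40)}
Filtering on E ≠ E2 leaves {(y, 22, 35), (y, 35, 22), (z, 27, 33), (z, 27, 40), (z, 33, 27), (z, 33, 40), (z, 40, 27), (z, 40, 33)}.
π_{E2, C, E} gives {(22, y, 35), (27, z, 33), (27, z, 40), (33, z, 27), (33, z, 40), (35, y, 22), (40, z, 27), (40, z, 33)}.

{(22, y, 35), (27, z, 33), (27, z, 40), (33, z, 27), (33, z, 40), (35, y, 22), (40, z, 27), (40, z, 33)}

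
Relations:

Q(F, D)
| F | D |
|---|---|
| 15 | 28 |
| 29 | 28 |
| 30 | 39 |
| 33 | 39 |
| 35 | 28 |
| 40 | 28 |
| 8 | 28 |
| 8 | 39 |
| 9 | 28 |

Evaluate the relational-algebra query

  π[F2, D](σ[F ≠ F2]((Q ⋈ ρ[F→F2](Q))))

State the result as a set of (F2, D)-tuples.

{(15, 28), (29, 28), (30, 39), (33, 39), (35, 28), (40, 28), (8, 28), (8, 39), (9, 28)}

ρ[F→F2]: schema becomes (F2, D); tuples unchanged.
Q ⋈ ρ[F→F2](Q) (natural join on D): {(15, 28, 15), (15, 28, 29), (15, 28, 35), (15, 28, 40), (15, 28, 8), (15, 28, 9), (29, 28, 15), (29, 28, 29), (29, 28, 35), (29, 28, 40), (29, 28, 8), (29, 28, 9), (30, 39, 30), (30, 39, 33), (30, 39, 8), (33, 39, 30), (33, 39, 33), (33, 39, 8), (35, 28, 15), (35, 28, 29), (35, 28, 35), (35, 28, 40), (35, 28, 8), (35, 28, 9), (40, 28, 15), (40, 28, 29), (40, 28, 35), (40, 28, 40), (40, 28, 8), (40, 28, 9), (8, 28, 15), (8, 28, 29), (8, 28, 35), (8, 28, 40), (8, 28, 8), (8, 28, 9), (8, 39, 30), (8, 39, 33), (8, 39, 8), (9, 28, 15), (9, 28, 29), (9, 28, 35), (9, 28, 40), (9, 28, 8), (9, 28, 9)}
σ[F ≠ F2]: keep tuples satisfying F ≠ F2 → {(15, 28, 29), (15, 28, 35), (15, 28, 40), (15, 28, 8), (15, 28, 9), (29, 28, 15), (29, 28, 35), (29, 28, 40), (29, 28, 8), (29, 28, 9), (30, 39, 33), (30, 39, 8), (33, 39, 30), (33, 39, 8), (35, 28, 15), (35, 28, 29), (35, 28, 40), (35, 28, 8), (35, 28, 9), (40, 28, 15), (40, 28, 29), (40, 28, 35), (40, 28, 8), (40, 28, 9), (8, 28, 15), (8, 28, 29), (8, 28, 35), (8, 28, 40), (8, 28, 9), (8, 39, 30), (8, 39, 33), (9, 28, 15), (9, 28, 29), (9, 28, 35), (9, 28, 40), (9, 28, 8)}
π[F2, D]: project onto (F2, D) (27 duplicate(s) eliminated) → {(15, 28), (29, 28), (30, 39), (33, 39), (35, 28), (40, 28), (8, 28), (8, 39), (9, 28)}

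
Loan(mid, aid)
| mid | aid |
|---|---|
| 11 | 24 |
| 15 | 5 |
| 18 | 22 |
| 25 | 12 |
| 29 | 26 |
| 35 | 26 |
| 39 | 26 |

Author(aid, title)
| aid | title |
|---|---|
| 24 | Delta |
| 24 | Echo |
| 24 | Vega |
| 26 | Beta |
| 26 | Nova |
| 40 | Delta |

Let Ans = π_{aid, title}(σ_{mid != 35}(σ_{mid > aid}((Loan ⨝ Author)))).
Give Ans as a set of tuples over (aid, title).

{(26, Beta), (26, Nova)}

Joining Loan and Author on aid yields {(11, 24, Delta), (11, 24, Echo), (11, 24, Vega), (29, 26, Beta), (29, 26, Nova), (35, 26, Beta), (35, 26, Nova), (39, 26, Beta), (39, 26, Nova)}.
Filtering on mid > aid leaves {(29, 26, Beta), (29, 26, Nova), (35, 26, Beta), (35, 26, Nova), (39, 26, Beta), (39, 26, Nova)}.
Filtering on mid != 35 leaves {(29, 26, Beta), (29, 26, Nova), (39, 26, Beta), (39, 26, Nova)}.
π[aid, title]: project onto (aid, title) (2 duplicate(s) eliminated) → {(26, Beta), (26, Nova)}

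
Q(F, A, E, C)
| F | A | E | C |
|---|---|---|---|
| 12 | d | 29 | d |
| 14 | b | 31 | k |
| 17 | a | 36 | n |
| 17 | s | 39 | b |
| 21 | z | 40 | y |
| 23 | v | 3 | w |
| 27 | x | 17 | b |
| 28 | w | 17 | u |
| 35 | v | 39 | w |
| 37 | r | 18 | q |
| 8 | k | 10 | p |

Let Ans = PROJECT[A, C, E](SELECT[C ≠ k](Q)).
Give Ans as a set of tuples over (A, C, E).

Apply σ_{C ≠ k}; surviving tuples: {(12, d, 29, d), (17, a, 36, n), (17, s, 39, b), (21, z, 40, y), (23, v, 3, w), (27, x, 17, b), (28, w, 17, u), (35, v, 39, w), (37, r, 18, q), (8, k, 10, p)}
Keep only column(s) A, C, E: {(a, n, 36), (d, d, 29), (k, p, 10), (r, q, 18), (s, b, 39), (v, w, 3), (v, w, 39), (w, u, 17), (x, b, 17), (z, y, 40)}

{(a, n, 36), (d, d, 29), (k, p, 10), (r, q, 18), (s, b, 39), (v, w, 3), (v, w, 39), (w, u, 17), (x, b, 17), (z, y, 40)}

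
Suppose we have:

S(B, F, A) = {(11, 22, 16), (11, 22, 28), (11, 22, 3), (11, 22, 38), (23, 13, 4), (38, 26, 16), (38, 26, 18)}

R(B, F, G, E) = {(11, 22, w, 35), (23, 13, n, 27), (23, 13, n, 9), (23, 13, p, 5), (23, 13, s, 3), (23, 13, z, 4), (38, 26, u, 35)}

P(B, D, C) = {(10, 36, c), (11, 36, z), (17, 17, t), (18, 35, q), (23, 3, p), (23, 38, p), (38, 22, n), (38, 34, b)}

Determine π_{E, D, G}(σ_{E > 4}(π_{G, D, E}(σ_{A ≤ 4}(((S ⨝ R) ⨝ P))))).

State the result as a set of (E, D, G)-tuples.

{(27, 3, n), (27, 38, n), (35, 36, w), (5, 3, p), (5, 38, p), (9, 3, n), (9, 38, n)}

S ⋈ R (natural join on B, F): {(11, 22, 16, w, 35), (11, 22, 28, w, 35), (11, 22, 3, w, 35), (11, 22, 38, w, 35), (23, 13, 4, n, 27), (23, 13, 4, n, 9), (23, 13, 4, p, 5), (23, 13, 4, s, 3), (23, 13, 4, z, 4), (38, 26, 16, u, 35), (38, 26, 18, u, 35)}
(S ⨝ R) ⋈ P (natural join on B): {(11, 22, 16, w, 35, 36, z), (11, 22, 28, w, 35, 36, z), (11, 22, 3, w, 35, 36, z), (11, 22, 38, w, 35, 36, z), (23, 13, 4, n, 27, 3, p), (23, 13, 4, n, 27, 38, p), (23, 13, 4, n, 9, 3, p), (23, 13, 4, n, 9, 38, p), (23, 13, 4, p, 5, 3, p), (23, 13, 4, p, 5, 38, p), (23, 13, 4, s, 3, 3, p), (23, 13, 4, s, 3, 38, p), (23, 13, 4, z, 4, 3, p), (23, 13, 4, z, 4, 38, p), (38, 26, 16, u, 35, 22, n), (38, 26, 16, u, 35, 34, b), (38, 26, 18, u, 35, 22, n), (38, 26, 18, u, 35, 34, b)}
Filtering on A ≤ 4 leaves {(11, 22, 3, w, 35, 36, z), (23, 13, 4, n, 27, 3, p), (23, 13, 4, n, 27, 38, p), (23, 13, 4, n, 9, 3, p), (23, 13, 4, n, 9, 38, p), (23, 13, 4, p, 5, 3, p), (23, 13, 4, p, 5, 38, p), (23, 13, 4, s, 3, 3, p), (23, 13, 4, s, 3, 38, p), (23, 13, 4, z, 4, 3, p), (23, 13, 4, z, 4, 38, p)}.
Projecting to G, D, E: {(n, 3, 27), (n, 3, 9), (n, 38, 27), (n, 38, 9), (p, 3, 5), (p, 38, 5), (s, 3, 3), (s, 38, 3), (w, 36, 35), (z, 3, 4), (z, 38, 4)}
Filtering on E > 4 leaves {(n, 3, 27), (n, 3, 9), (n, 38, 27), (n, 38, 9), (p, 3, 5), (p, 38, 5), (w, 36, 35)}.
Projecting to E, D, G: {(27, 3, n), (27, 38, n), (35, 36, w), (5, 3, p), (5, 38, p), (9, 3, n), (9, 38, n)}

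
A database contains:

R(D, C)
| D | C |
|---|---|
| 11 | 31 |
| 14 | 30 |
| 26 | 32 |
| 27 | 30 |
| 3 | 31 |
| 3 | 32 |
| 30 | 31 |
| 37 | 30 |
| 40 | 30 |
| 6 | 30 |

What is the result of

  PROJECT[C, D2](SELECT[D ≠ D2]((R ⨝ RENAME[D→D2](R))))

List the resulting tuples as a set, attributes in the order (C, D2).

ρ[D→D2]: schema becomes (D2, C); tuples unchanged.
Natural join on C: {(11, 31, 11), (11, 31, 3), (11, 31, 30), (14, 30, 14), (14, 30, 27), (14, 30, 37), (14, 30, 40), (14, 30, 6), (26, 32, 26), (26, 32, 3), (27, 30, 14), (27, 30, 27), (27, 30, 37), (27, 30, 40), (27, 30, 6), (3, 31, 11), (3, 31, 3), (3, 31, 30), (3, 32, 26), (3, 32, 3), (30, 31, 11), (30, 31, 3), (30, 31, 30), (37, 30, 14), (37, 30, 27), (37, 30, 37), (37, 30, 40), (37, 30, 6), (40, 30, 14), (40, 30, 27), (40, 30, 37), (40, 30, 40), (40, 30, 6), (6, 30, 14), (6, 30, 27), (6, 30, 37), (6, 30, 40), (6, 30, 6)}
Selection D ≠ D2: {(11, 31, 3), (11, 31, 30), (14, 30, 27), (14, 30, 37), (14, 30, 40), (14, 30, 6), (26, 32, 3), (27, 30, 14), (27, 30, 37), (27, 30, 40), (27, 30, 6), (3, 31, 11), (3, 31, 30), (3, 32, 26), (30, 31, 11), (30, 31, 3), (37, 30, 14), (37, 30, 27), (37, 30, 40), (37, 30, 6), (40, 30, 14), (40, 30, 27), (40, 30, 37), (40, 30, 6), (6, 30, 14), (6, 30, 27), (6, 30, 37), (6, 30, 40)}
Projecting to C, D2 (18 duplicate(s) eliminated): {(30, 14), (30, 27), (30, 37), (30, 40), (30, 6), (31, 11), (31, 3), (31, 30), (32, 26), (32, 3)}

{(30, 14), (30, 27), (30, 37), (30, 40), (30, 6), (31, 11), (31, 3), (31, 30), (32, 26), (32, 3)}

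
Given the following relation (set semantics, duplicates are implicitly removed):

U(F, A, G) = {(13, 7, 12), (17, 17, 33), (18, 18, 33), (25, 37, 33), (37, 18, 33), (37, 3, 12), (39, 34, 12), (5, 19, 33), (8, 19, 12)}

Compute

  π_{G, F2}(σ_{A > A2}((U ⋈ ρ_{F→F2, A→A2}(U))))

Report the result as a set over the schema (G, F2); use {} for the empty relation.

ρ[F→F2, A→A2]: schema becomes (F2, A2, G); tuples unchanged.
Joining U and ρ_{F→F2, A→A2}(U) on G yields {(13, 7, 12, 13, 7), (13, 7, 12, 37, 3), (13, 7, 12, 39, 34), (13, 7, 12, 8, 19), (17, 17, 33, 17, 17), (17, 17, 33, 18, 18), (17, 17, 33, 25, 37), (17, 17, 33, 37, 18), (17, 17, 33, 5, 19), (18, 18, 33, 17, 17), (18, 18, 33, 18, 18), (18, 18, 33, 25, 37), (18, 18, 33, 37, 18), (18, 18, 33, 5, 19), (25, 37, 33, 17, 17), (25, 37, 33, 18, 18), (25, 37, 33, 25, 37), (25, 37, 33, 37, 18), (25, 37, 33, 5, 19), (37, 18, 33, 17, 17), (37, 18, 33, 18, 18), (37, 18, 33, 25, 37), (37, 18, 33, 37, 18), (37, 18, 33, 5, 19), (37, 3, 12, 13, 7), (37, 3, 12, 37, 3), (37, 3, 12, 39, 34), (37, 3, 12, 8, 19), (39, 34, 12, 13, 7), (39, 34, 12, 37, 3), (39, 34, 12, 39, 34), (39, 34, 12, 8, 19), (5, 19, 33, 17, 17), (5, 19, 33, 18, 18), (5, 19, 33, 25, 37), (5, 19, 33, 37, 18), (5, 19, 33, 5, 19), (8, 19, 12, 13, 7), (8, 19, 12, 37, 3), (8, 19, 12, 39, 34), (8, 19, 12, 8, 19)}.
Apply σ_{A > A2}; surviving tuples: {(13, 7, 12, 37, 3), (18, 18, 33, 17, 17), (25, 37, 33, 17, 17), (25, 37, 33, 18, 18), (25, 37, 33, 37, 18), (25, 37, 33, 5, 19), (37, 18, 33, 17, 17), (39, 34, 12, 13, 7), (39, 34, 12, 37, 3), (39, 34, 12, 8, 19), (5, 19, 33, 17, 17), (5, 19, 33, 18, 18), (5, 19, 33, 37, 18), (8, 19, 12, 13, 7), (8, 19, 12, 37, 3)}
Keep only column(s) G, F2 (8 duplicate(s) eliminated): {(12, 13), (12, 37), (12, 8), (33, 17), (33, 18), (33, 37), (33, 5)}

{(12, 13), (12, 37), (12, 8), (33, 17), (33, 18), (33, 37), (33, 5)}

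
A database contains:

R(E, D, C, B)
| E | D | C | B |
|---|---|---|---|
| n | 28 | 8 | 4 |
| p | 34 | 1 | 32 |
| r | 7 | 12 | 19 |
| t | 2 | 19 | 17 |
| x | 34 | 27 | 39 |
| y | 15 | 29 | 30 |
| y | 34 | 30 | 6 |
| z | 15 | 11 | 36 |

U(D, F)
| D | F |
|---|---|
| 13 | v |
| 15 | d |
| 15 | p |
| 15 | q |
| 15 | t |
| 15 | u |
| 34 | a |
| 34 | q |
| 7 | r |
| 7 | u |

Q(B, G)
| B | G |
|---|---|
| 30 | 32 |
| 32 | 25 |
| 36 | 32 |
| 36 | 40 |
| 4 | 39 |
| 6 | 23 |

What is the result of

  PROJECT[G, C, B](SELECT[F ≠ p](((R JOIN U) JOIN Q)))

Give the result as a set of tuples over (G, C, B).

R ⋈ U (natural join on D): {(p, 34, 1, 32, a), (p, 34, 1, 32, q), (r, 7, 12, 19, r), (r, 7, 12, 19, u), (x, 34, 27, 39, a), (x, 34, 27, 39, q), (y, 15, 29, 30, d), (y, 15, 29, 30, p), (y, 15, 29, 30, q), (y, 15, 29, 30, t), (y, 15, 29, 30, u), (y, 34, 30, 6, a), (y, 34, 30, 6, q), (z, 15, 11, 36, d), (z, 15, 11, 36, p), (z, 15, 11, 36, q), (z, 15, 11, 36, t), (z, 15, 11, 36, u)}
(R JOIN U) ⋈ Q (natural join on B): {(p, 34, 1, 32, a, 25), (p, 34, 1, 32, q, 25), (y, 15, 29, 30, d, 32), (y, 15, 29, 30, p, 32), (y, 15, 29, 30, q, 32), (y, 15, 29, 30, t, 32), (y, 15, 29, 30, u, 32), (y, 34, 30, 6, a, 23), (y, 34, 30, 6, q, 23), (z, 15, 11, 36, d, 32), (z, 15, 11, 36, d, 40), (z, 15, 11, 36, p, 32), (z, 15, 11, 36, p, 40), (z, 15, 11, 36, q, 32), (z, 15, 11, 36, q, 40), (z, 15, 11, 36, t, 32), (z, 15, 11, 36, t, 40), (z, 15, 11, 36, u, 32), (z, 15, 11, 36, u, 40)}
Apply σ_{F ≠ p}; surviving tuples: {(p, 34, 1, 32, a, 25), (p, 34, 1, 32, q, 25), (y, 15, 29, 30, d, 32), (y, 15, 29, 30, q, 32), (y, 15, 29, 30, t, 32), (y, 15, 29, 30, u, 32), (y, 34, 30, 6, a, 23), (y, 34, 30, 6, q, 23), (z, 15, 11, 36, d, 32), (z, 15, 11, 36, d, 40), (z, 15, 11, 36, q, 32), (z, 15, 11, 36, q, 40), (z, 15, 11, 36, t, 32), (z, 15, 11, 36, t, 40), (z, 15, 11, 36, u, 32), (z, 15, 11, 36, u, 40)}
Projecting to G, C, B (11 duplicate(s) eliminated): {(23, 30, 6), (25, 1, 32), (32, 11, 36), (32, 29, 30), (40, 11, 36)}

{(23, 30, 6), (25, 1, 32), (32, 11, 36), (32, 29, 30), (40, 11, 36)}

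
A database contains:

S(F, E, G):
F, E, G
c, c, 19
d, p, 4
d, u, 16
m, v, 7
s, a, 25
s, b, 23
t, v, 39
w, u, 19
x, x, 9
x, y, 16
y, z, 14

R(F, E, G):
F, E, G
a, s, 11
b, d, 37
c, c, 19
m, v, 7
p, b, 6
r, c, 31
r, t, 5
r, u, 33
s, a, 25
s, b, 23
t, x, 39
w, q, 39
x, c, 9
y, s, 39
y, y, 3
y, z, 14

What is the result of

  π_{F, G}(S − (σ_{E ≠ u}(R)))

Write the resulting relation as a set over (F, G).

{(d, 16), (d, 4), (t, 39), (w, 19), (x, 16), (x, 9)}

Filtering on E ≠ u leaves {(a, s, 11), (b, d, 37), (c, c, 19), (m, v, 7), (p, b, 6), (r, c, 31), (r, t, 5), (s, a, 25), (s, b, 23), (t, x, 39), (w, q, 39), (x, c, 9), (y, s, 39), (y, y, 3), (y, z, 14)}.
Set difference of the two operands is {(d, p, 4), (d, u, 16), (t, v, 39), (w, u, 19), (x, x, 9), (x, y, 16)}.
π_{F, G} gives {(d, 16), (d, 4), (t, 39), (w, 19), (x, 16), (x, 9)}.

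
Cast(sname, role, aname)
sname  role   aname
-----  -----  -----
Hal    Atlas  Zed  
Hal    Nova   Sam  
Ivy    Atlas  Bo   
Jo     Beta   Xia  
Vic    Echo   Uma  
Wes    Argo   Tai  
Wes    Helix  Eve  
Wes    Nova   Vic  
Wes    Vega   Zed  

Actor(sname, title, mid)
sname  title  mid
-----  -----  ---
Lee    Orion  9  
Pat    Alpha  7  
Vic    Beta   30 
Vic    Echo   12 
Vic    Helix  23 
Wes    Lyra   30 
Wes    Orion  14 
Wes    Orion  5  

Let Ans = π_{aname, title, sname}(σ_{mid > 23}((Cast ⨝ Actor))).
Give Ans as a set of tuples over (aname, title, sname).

Natural join on sname: {(Vic, Echo, Uma, Beta, 30), (Vic, Echo, Uma, Echo, 12), (Vic, Echo, Uma, Helix, 23), (Wes, Argo, Tai, Lyra, 30), (Wes, Argo, Tai, Orion, 14), (Wes, Argo, Tai, Orion, 5), (Wes, Helix, Eve, Lyra, 30), (Wes, Helix, Eve, Orion, 14), (Wes, Helix, Eve, Orion, 5), (Wes, Nova, Vic, Lyra, 30), (Wes, Nova, Vic, Orion, 14), (Wes, Nova, Vic, Orion, 5), (Wes, Vega, Zed, Lyra, 30), (Wes, Vega, Zed, Orion, 14), (Wes, Vega, Zed, Orion, 5)}
Filtering on mid > 23 leaves {(Vic, Echo, Uma, Beta, 30), (Wes, Argo, Tai, Lyra, 30), (Wes, Helix, Eve, Lyra, 30), (Wes, Nova, Vic, Lyra, 30), (Wes, Vega, Zed, Lyra, 30)}.
π[aname, title, sname]: project onto (aname, title, sname) → {(Eve, Lyra, Wes), (Tai, Lyra, Wes), (Uma, Beta, Vic), (Vic, Lyra, Wes), (Zed, Lyra, Wes)}

{(Eve, Lyra, Wes), (Tai, Lyra, Wes), (Uma, Beta, Vic), (Vic, Lyra, Wes), (Zed, Lyra, Wes)}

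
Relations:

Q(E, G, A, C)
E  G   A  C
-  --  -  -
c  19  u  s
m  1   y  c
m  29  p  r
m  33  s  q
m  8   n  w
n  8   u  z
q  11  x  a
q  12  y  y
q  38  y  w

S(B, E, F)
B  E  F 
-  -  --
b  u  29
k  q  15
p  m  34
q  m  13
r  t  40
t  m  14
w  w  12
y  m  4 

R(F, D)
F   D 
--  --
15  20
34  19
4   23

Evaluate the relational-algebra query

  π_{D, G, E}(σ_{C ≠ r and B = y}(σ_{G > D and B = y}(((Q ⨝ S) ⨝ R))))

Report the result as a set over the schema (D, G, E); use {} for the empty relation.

{(23, 33, m)}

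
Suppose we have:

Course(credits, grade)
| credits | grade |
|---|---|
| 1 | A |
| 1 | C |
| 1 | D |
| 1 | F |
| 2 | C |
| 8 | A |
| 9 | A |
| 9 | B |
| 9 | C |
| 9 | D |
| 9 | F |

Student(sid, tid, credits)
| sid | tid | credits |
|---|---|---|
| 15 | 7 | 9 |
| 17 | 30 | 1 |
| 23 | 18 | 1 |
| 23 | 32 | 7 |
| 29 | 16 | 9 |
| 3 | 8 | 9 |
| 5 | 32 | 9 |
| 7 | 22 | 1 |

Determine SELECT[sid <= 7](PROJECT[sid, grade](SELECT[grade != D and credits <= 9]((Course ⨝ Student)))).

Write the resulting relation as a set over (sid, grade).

Joining Course and Student on credits yields {(1, A, 17, 30), (1, A, 23, 18), (1, A, 7, 22), (1, C, 17, 30), (1, C, 23, 18), (1, C, 7, 22), (1, D, 17, 30), (1, D, 23, 18), (1, D, 7, 22), (1, F, 17, 30), (1, F, 23, 18), (1, F, 7, 22), (9, A, 15, 7), (9, A, 29, 16), (9, A, 3, 8), (9, A, 5, 32), (9, B, 15, 7), (9, B, 29, 16), (9, B, 3, 8), (9, B, 5, 32), (9, C, 15, 7), (9, C, 29, 16), (9, C, 3, 8), (9, C, 5, 32), (9, D, 15, 7), (9, D, 29, 16), (9, D, 3, 8), (9, D, 5, 32), (9, F, 15, 7), (9, F, 29, 16), (9, F, 3, 8), (9, F, 5, 32)}.
σ[grade != D and credits <= 9]: keep tuples satisfying grade != D and credits <= 9 → {(1, A, 17, 30), (1, A, 23, 18), (1, A, 7, 22), (1, C, 17, 30), (1, C, 23, 18), (1, C, 7, 22), (1, F, 17, 30), (1, F, 23, 18), (1, F, 7, 22), (9, A, 15, 7), (9, A, 29, 16), (9, A, 3, 8), (9, A, 5, 32), (9, B, 15, 7), (9, B, 29, 16), (9, B, 3, 8), (9, B, 5, 32), (9, C, 15, 7), (9, C, 29, 16), (9, C, 3, 8), (9, C, 5, 32), (9, F, 15, 7), (9, F, 29, 16), (9, F, 3, 8), (9, F, 5, 32)}
Projecting to sid, grade: {(15, A), (15, B), (15, C), (15, F), (17, A), (17, C), (17, F), (23, A), (23, C), (23, F), (29, A), (29, B), (29, C), (29, F), (3, A), (3, B), (3, C), (3, F), (5, A), (5, B), (5, C), (5, F), (7, A), (7, C), (7, F)}
σ[sid <= 7]: keep tuples satisfying sid <= 7 → {(3, A), (3, B), (3, C), (3, F), (5, A), (5, B), (5, C), (5, F), (7, A), (7, C), (7, F)}

{(3, A), (3, B), (3, C), (3, F), (5, A), (5, B), (5, C), (5, F), (7, A), (7, C), (7, F)}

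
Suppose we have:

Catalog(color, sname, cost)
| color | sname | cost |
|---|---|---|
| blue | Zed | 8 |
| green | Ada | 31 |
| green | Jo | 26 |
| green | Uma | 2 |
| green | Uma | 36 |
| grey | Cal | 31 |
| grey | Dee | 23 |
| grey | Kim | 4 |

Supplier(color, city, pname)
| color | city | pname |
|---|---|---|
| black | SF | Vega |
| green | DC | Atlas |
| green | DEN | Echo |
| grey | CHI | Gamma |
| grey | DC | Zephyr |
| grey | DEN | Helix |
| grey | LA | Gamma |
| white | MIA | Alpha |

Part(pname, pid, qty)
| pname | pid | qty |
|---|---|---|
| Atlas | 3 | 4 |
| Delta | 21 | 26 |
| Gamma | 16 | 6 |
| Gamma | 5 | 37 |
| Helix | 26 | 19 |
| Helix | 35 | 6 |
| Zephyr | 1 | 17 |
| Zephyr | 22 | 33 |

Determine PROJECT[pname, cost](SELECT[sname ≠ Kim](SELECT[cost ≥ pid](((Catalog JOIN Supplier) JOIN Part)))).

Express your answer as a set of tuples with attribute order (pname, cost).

Natural join on color: {(green, Ada, 31, DC, Atlas), (green, Ada, 31, DEN, Echo), (green, Jo, 26, DC, Atlas), (green, Jo, 26, DEN, Echo), (green, Uma, 2, DC, Atlas), (green, Uma, 2, DEN, Echo), (green, Uma, 36, DC, Atlas), (green, Uma, 36, DEN, Echo), (grey, Cal, 31, CHI, Gamma), (grey, Cal, 31, DC, Zephyr), (grey, Cal, 31, DEN, Helix), (grey, Cal, 31, LA, Gamma), (grey, Dee, 23, CHI, Gamma), (grey, Dee, 23, DC, Zephyr), (grey, Dee, 23, DEN, Helix), (grey, Dee, 23, LA, Gamma), (grey, Kim, 4, CHI, Gamma), (grey, Kim, 4, DC, Zephyr), (grey, Kim, 4, DEN, Helix), (grey, Kim, 4, LA, Gamma)}
Natural join on pname: {(green, Ada, 31, DC, Atlas, 3, 4), (green, Jo, 26, DC, Atlas, 3, 4), (green, Uma, 2, DC, Atlas, 3, 4), (green, Uma, 36, DC, Atlas, 3, 4), (grey, Cal, 31, CHI, Gamma, 16, 6), (grey, Cal, 31, CHI, Gamma, 5, 37), (grey, Cal, 31, DC, Zephyr, 1, 17), (grey, Cal, 31, DC, Zephyr, 22, 33), (grey, Cal, 31, DEN, Helix, 26, 19), (grey, Cal, 31, DEN, Helix, 35, 6), (grey, Cal, 31, LA, Gamma, 16, 6), (grey, Cal, 31, LA, Gamma, 5, 37), (grey, Dee, 23, CHI, Gamma, 16, 6), (grey, Dee, 23, CHI, Gamma, 5, 37), (grey, Dee, 23, DC, Zephyr, 1, 17), (grey, Dee, 23, DC, Zephyr, 22, 33), (grey, Dee, 23, DEN, Helix, 26, 19), (grey, Dee, 23, DEN, Helix, 35, 6), (grey, Dee, 23, LA, Gamma, 16, 6), (grey, Dee, 23, LA, Gamma, 5, 37), (grey, Kim, 4, CHI, Gamma, 16, 6), (grey, Kim, 4, CHI, Gamma, 5, 37), (grey, Kim, 4, DC, Zephyr, 1, 17), (grey, Kim, 4, DC, Zephyr, 22, 33), (grey, Kim, 4, DEN, Helix, 26, 19), (grey, Kim, 4, DEN, Helix, 35, 6), (grey, Kim, 4, LA, Gamma, 16, 6), (grey, Kim, 4, LA, Gamma, 5, 37)}
Filtering on cost ≥ pid leaves {(green, Ada, 31, DC, Atlas, 3, 4), (green, Jo, 26, DC, Atlas, 3, 4), (green, Uma, 36, DC, Atlas, 3, 4), (grey, Cal, 31, CHI, Gamma, 16, 6), (grey, Cal, 31, CHI, Gamma, 5, 37), (grey, Cal, 31, DC, Zephyr, 1, 17), (grey, Cal, 31, DC, Zephyr, 22, 33), (grey, Cal, 31, DEN, Helix, 26, 19), (grey, Cal, 31, LA, Gamma, 16, 6), (grey, Cal, 31, LA, Gamma, 5, 37), (grey, Dee, 23, CHI, Gamma, 16, 6), (grey, Dee, 23, CHI, Gamma, 5, 37), (grey, Dee, 23, DC, Zephyr, 1, 17), (grey, Dee, 23, DC, Zephyr, 22, 33), (grey, Dee, 23, LA, Gamma, 16, 6), (grey, Dee, 23, LA, Gamma, 5, 37), (grey, Kim, 4, DC, Zephyr, 1, 17)}.
Filtering on sname ≠ Kim leaves {(green, Ada, 31, DC, Atlas, 3, 4), (green, Jo, 26, DC, Atlas, 3, 4), (green, Uma, 36, DC, Atlas, 3, 4), (grey, Cal, 31, CHI, Gamma, 16, 6), (grey, Cal, 31, CHI, Gamma, 5, 37), (grey, Cal, 31, DC, Zephyr, 1, 17), (grey, Cal, 31, DC, Zephyr, 22, 33), (grey, Cal, 31, DEN, Helix, 26, 19), (grey, Cal, 31, LA, Gamma, 16, 6), (grey, Cal, 31, LA, Gamma, 5, 37), (grey, Dee, 23, CHI, Gamma, 16, 6), (grey, Dee, 23, CHI, Gamma, 5, 37), (grey, Dee, 23, DC, Zephyr, 1, 17), (grey, Dee, 23, DC, Zephyr, 22, 33), (grey, Dee, 23, LA, Gamma, 16, 6), (grey, Dee, 23, LA, Gamma, 5, 37)}.
Projecting to pname, cost (8 duplicate(s) eliminated): {(Atlas, 26), (Atlas, 31), (Atlas, 36), (Gamma, 23), (Gamma, 31), (Helix, 31), (Zephyr, 23), (Zephyr, 31)}

{(Atlas, 26), (Atlas, 31), (Atlas, 36), (Gamma, 23), (Gamma, 31), (Helix, 31), (Zephyr, 23), (Zephyr, 31)}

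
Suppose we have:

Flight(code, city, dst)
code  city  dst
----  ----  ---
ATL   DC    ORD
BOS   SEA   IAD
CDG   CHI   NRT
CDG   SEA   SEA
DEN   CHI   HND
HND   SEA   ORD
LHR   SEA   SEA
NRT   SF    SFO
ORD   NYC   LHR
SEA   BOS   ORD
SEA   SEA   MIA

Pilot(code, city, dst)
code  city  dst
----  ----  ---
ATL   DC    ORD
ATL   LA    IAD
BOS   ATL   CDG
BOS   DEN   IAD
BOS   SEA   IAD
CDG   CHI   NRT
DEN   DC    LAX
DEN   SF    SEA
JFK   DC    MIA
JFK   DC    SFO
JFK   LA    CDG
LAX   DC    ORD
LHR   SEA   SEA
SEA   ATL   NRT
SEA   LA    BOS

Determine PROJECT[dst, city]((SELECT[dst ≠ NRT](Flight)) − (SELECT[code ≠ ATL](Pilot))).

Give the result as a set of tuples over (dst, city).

σ[dst ≠ NRT]: keep tuples satisfying dst ≠ NRT → {(ATL, DC, ORD), (BOS, SEA, IAD), (CDG, SEA, SEA), (DEN, CHI, HND), (HND, SEA, ORD), (LHR, SEA, SEA), (NRT, SF, SFO), (ORD, NYC, LHR), (SEA, BOS, ORD), (SEA, SEA, MIA)}
σ[code ≠ ATL]: keep tuples satisfying code ≠ ATL → {(BOS, ATL, CDG), (BOS, DEN, IAD), (BOS, SEA, IAD), (CDG, CHI, NRT), (DEN, DC, LAX), (DEN, SF, SEA), (JFK, DC, MIA), (JFK, DC, SFO), (JFK, LA, CDG), (LAX, DC, ORD), (LHR, SEA, SEA), (SEA, ATL, NRT), (SEA, LA, BOS)}
Set difference of the two operands is {(ATL, DC, ORD), (CDG, SEA, SEA), (DEN, CHI, HND), (HND, SEA, ORD), (NRT, SF, SFO), (ORD, NYC, LHR), (SEA, BOS, ORD), (SEA, SEA, MIA)}.
Projecting to dst, city: {(HND, CHI), (LHR, NYC), (MIA, SEA), (ORD, BOS), (ORD, DC), (ORD, SEA), (SEA, SEA), (SFO, SF)}

{(HND, CHI), (LHR, NYC), (MIA, SEA), (ORD, BOS), (ORD, DC), (ORD, SEA), (SEA, SEA), (SFO, SF)}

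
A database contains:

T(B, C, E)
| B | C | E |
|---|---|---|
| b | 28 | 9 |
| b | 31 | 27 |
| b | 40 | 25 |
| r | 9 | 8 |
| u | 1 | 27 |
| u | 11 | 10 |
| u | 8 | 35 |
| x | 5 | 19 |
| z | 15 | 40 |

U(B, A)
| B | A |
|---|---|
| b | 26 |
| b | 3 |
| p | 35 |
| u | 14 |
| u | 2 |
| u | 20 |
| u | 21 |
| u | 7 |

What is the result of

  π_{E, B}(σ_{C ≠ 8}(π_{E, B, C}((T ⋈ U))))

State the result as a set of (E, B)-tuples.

Natural join on B: {(b, 28, 9, 26), (b, 28, 9, 3), (b, 31, 27, 26), (b, 31, 27, 3), (b, 40, 25, 26), (b, 40, 25, 3), (u, 1, 27, 14), (u, 1, 27, 2), (u, 1, 27, 20), (u, 1, 27, 21), (u, 1, 27, 7), (u, 11, 10, 14), (u, 11, 10, 2), (u, 11, 10, 20), (u, 11, 10, 21), (u, 11, 10, 7), (u, 8, 35, 14), (u, 8, 35, 2), (u, 8, 35, 20), (u, 8, 35, 21), (u, 8, 35, 7)}
Keep only column(s) E, B, C (15 duplicate(s) eliminated): {(10, u, 11), (25, b, 40), (27, b, 31), (27, u, 1), (35, u, 8), (9, b, 28)}
Apply σ_{C ≠ 8}; surviving tuples: {(10, u, 11), (25, b, 40), (27, b, 31), (27, u, 1), (9, b, 28)}
Keep only column(s) E, B: {(10, u), (25, b), (27, b), (27, u), (9, b)}

{(10, u), (25, b), (27, b), (27, u), (9, b)}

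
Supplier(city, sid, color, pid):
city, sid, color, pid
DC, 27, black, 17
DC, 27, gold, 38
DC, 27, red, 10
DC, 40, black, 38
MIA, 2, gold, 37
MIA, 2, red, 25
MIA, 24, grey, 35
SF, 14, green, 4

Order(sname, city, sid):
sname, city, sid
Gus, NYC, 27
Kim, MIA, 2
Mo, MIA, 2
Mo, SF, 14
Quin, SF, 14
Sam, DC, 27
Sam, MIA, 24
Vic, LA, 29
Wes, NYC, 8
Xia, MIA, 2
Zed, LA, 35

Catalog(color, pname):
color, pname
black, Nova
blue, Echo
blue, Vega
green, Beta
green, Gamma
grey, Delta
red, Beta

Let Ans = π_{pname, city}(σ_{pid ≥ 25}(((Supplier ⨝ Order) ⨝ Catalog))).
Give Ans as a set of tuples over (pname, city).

{(Beta, MIA), (Delta, MIA)}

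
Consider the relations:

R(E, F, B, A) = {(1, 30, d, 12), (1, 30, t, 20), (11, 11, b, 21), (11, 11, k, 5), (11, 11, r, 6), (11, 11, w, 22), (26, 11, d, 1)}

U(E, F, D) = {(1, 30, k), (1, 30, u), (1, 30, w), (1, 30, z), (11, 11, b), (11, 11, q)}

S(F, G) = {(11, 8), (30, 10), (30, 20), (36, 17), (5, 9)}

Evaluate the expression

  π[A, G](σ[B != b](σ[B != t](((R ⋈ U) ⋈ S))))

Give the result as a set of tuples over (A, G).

Joining R and U on E, F yields {(1, 30, d, 12, k), (1, 30, d, 12, u), (1, 30, d, 12, w), (1, 30, d, 12, z), (1, 30, t, 20, k), (1, 30, t, 20, u), (1, 30, t, 20, w), (1, 30, t, 20, z), (11, 11, b, 21, b), (11, 11, b, 21, q), (11, 11, k, 5, b), (11, 11, k, 5, q), (11, 11, r, 6, b), (11, 11, r, 6, q), (11, 11, w, 22, b), (11, 11, w, 22, q)}.
Joining (R ⋈ U) and S on F yields {(1, 30, d, 12, k, 10), (1, 30, d, 12, k, 20), (1, 30, d, 12, u, 10), (1, 30, d, 12, u, 20), (1, 30, d, 12, w, 10), (1, 30, d, 12, w, 20), (1, 30, d, 12, z, 10), (1, 30, d, 12, z, 20), (1, 30, t, 20, k, 10), (1, 30, t, 20, k, 20), (1, 30, t, 20, u, 10), (1, 30, t, 20, u, 20), (1, 30, t, 20, w, 10), (1, 30, t, 20, w, 20), (1, 30, t, 20, z, 10), (1, 30, t, 20, z, 20), (11, 11, b, 21, b, 8), (11, 11, b, 21, q, 8), (11, 11, k, 5, b, 8), (11, 11, k, 5, q, 8), (11, 11, r, 6, b, 8), (11, 11, r, 6, q, 8), (11, 11, w, 22, b, 8), (11, 11, w, 22, q, 8)}.
σ[B != t]: keep tuples satisfying B != t → {(1, 30, d, 12, k, 10), (1, 30, d, 12, k, 20), (1, 30, d, 12, u, 10), (1, 30, d, 12, u, 20), (1, 30, d, 12, w, 10), (1, 30, d, 12, w, 20), (1, 30, d, 12, z, 10), (1, 30, d, 12, z, 20), (11, 11, b, 21, b, 8), (11, 11, b, 21, q, 8), (11, 11, k, 5, b, 8), (11, 11, k, 5, q, 8), (11, 11, r, 6, b, 8), (11, 11, r, 6, q, 8), (11, 11, w, 22, b, 8), (11, 11, w, 22, q, 8)}
σ[B != b]: keep tuples satisfying B != b → {(1, 30, d, 12, k, 10), (1, 30, d, 12, k, 20), (1, 30, d, 12, u, 10), (1, 30, d, 12, u, 20), (1, 30, d, 12, w, 10), (1, 30, d, 12, w, 20), (1, 30, d, 12, z, 10), (1, 30, d, 12, z, 20), (11, 11, k, 5, b, 8), (11, 11, k, 5, q, 8), (11, 11, r, 6, b, 8), (11, 11, r, 6, q, 8), (11, 11, w, 22, b, 8), (11, 11, w, 22, q, 8)}
Projecting to A, G (9 duplicate(s) eliminated): {(12, 10), (12, 20), (22, 8), (5, 8), (6, 8)}

{(12, 10), (12, 20), (22, 8), (5, 8), (6, 8)}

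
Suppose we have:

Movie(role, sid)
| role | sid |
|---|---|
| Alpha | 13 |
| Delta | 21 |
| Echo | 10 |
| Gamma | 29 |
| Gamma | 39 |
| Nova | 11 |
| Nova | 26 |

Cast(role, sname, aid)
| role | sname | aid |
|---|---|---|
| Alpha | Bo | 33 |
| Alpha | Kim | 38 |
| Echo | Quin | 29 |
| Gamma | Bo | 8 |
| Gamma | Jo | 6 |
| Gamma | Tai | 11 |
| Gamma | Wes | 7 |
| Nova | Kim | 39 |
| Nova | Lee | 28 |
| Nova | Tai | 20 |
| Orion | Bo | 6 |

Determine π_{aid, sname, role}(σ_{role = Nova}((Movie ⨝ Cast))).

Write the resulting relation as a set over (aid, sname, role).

Movie ⋈ Cast (natural join on role): {(Alpha, 13, Bo, 33), (Alpha, 13, Kim, 38), (Echo, 10, Quin, 29), (Gamma, 29, Bo, 8), (Gamma, 29, Jo, 6), (Gamma, 29, Tai, 11), (Gamma, 29, Wes, 7), (Gamma, 39, Bo, 8), (Gamma, 39, Jo, 6), (Gamma, 39, Tai, 11), (Gamma, 39, Wes, 7), (Nova, 11, Kim, 39), (Nova, 11, Lee, 28), (Nova, 11, Tai, 20), (Nova, 26, Kim, 39), (Nova, 26, Lee, 28), (Nova, 26, Tai, 20)}
Selection role = Nova: {(Nova, 11, Kim, 39), (Nova, 11, Lee, 28), (Nova, 11, Tai, 20), (Nova, 26, Kim, 39), (Nova, 26, Lee, 28), (Nova, 26, Tai, 20)}
Keep only column(s) aid, sname, role (3 duplicate(s) eliminated): {(20, Tai, Nova), (28, Lee, Nova), (39, Kim, Nova)}

{(20, Tai, Nova), (28, Lee, Nova), (39, Kim, Nova)}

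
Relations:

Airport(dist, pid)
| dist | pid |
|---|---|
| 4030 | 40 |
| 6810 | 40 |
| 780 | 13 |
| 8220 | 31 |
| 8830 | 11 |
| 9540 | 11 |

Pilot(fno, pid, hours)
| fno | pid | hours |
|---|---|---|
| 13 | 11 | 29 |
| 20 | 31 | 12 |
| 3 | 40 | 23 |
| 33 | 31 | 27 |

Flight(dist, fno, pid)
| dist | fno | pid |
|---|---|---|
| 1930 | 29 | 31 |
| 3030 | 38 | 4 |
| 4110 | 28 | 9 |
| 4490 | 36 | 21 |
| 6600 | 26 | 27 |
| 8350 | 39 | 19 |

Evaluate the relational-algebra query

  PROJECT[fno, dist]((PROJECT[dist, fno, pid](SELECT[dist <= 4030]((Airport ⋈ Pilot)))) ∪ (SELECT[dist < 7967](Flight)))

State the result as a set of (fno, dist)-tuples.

{(26, 6600), (28, 4110), (29, 1930), (3, 4030), (36, 4490), (38, 3030)}

Joining Airport and Pilot on pid yields {(4030, 40, 3, 23), (6810, 40, 3, 23), (8220, 31, 20, 12), (8220, 31, 33, 27), (8830, 11, 13, 29), (9540, 11, 13, 29)}.
Filtering on dist <= 4030 leaves {(4030, 40, 3, 23)}.
π_{dist, fno, pid} gives {(4030, 3, 40)}.
Filtering on dist < 7967 leaves {(1930, 29, 31), (3030, 38, 4), (4110, 28, 9), (4490, 36, 21), (6600, 26, 27)}.
Taking the union: {(1930, 29, 31), (3030, 38, 4), (4030, 3, 40), (4110, 28, 9), (4490, 36, 21), (6600, 26, 27)}
π_{fno, dist} gives {(26, 6600), (28, 4110), (29, 1930), (3, 4030), (36, 4490), (38, 3030)}.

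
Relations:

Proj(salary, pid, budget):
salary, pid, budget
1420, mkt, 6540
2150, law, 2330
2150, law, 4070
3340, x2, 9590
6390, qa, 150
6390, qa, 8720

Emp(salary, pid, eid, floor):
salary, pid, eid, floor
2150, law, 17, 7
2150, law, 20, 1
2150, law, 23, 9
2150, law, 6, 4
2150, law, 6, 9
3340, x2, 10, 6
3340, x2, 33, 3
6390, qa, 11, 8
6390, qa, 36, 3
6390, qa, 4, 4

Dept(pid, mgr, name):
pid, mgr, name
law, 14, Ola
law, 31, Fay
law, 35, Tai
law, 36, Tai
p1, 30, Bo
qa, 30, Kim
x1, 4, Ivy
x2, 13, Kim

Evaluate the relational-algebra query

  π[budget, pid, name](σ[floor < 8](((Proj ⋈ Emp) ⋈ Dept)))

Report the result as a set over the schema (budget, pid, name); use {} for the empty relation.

Joining Proj and Emp on salary, pid yields {(2150, law, 2330, 17, 7), (2150, law, 2330, 20, 1), (2150, law, 2330, 23, 9), (2150, law, 2330, 6, 4), (2150, law, 2330, 6, 9), (2150, law, 4070, 17, 7), (2150, law, 4070, 20, 1), (2150, law, 4070, 23, 9), (2150, law, 4070, 6, 4), (2150, law, 4070, 6, 9), (3340, x2, 9590, 10, 6), (3340, x2, 9590, 33, 3), (6390, qa, 150, 11, 8), (6390, qa, 150, 36, 3), (6390, qa, 150, 4, 4), (6390, qa, 8720, 11, 8), (6390, qa, 8720, 36, 3), (6390, qa, 8720, 4, 4)}.
Joining (Proj ⋈ Emp) and Dept on pid yields {(2150, law, 2330, 17, 7, 14, Ola), (2150, law, 2330, 17, 7, 31, Fay), (2150, law, 2330, 17, 7, 35, Tai), (2150, law, 2330, 17, 7, 36, Tai), (2150, law, 2330, 20, 1, 14, Ola), (2150, law, 2330, 20, 1, 31, Fay), (2150, law, 2330, 20, 1, 35, Tai), (2150, law, 2330, 20, 1, 36, Tai), (2150, law, 2330, 23, 9, 14, Ola), (2150, law, 2330, 23, 9, 31, Fay), (2150, law, 2330, 23, 9, 35, Tai), (2150, law, 2330, 23, 9, 36, Tai), (2150, law, 2330, 6, 4, 14, Ola), (2150, law, 2330, 6, 4, 31, Fay), (2150, law, 2330, 6, 4, 35, Tai), (2150, law, 2330, 6, 4, 36, Tai), (2150, law, 2330, 6, 9, 14, Ola), (2150, law, 2330, 6, 9, 31, Fay), (2150, law, 2330, 6, 9, 35, Tai), (2150, law, 2330, 6, 9, 36, Tai), (2150, law, 4070, 17, 7, 14, Ola), (2150, law, 4070, 17, 7, 31, Fay), (2150, law, 4070, 17, 7, 35, Tai), (2150, law, 4070, 17, 7, 36, Tai), (2150, law, 4070, 20, 1, 14, Ola), (2150, law, 4070, 20, 1, 31, Fay), (2150, law, 4070, 20, 1, 35, Tai), (2150, law, 4070, 20, 1, 36, Tai), (2150, law, 4070, 23, 9, 14, Ola), (2150, law, 4070, 23, 9, 31, Fay), (2150, law, 4070, 23, 9, 35, Tai), (2150, law, 4070, 23, 9, 36, Tai), (2150, law, 4070, 6, 4, 14, Ola), (2150, law, 4070, 6, 4, 31, Fay), (2150, law, 4070, 6, 4, 35, Tai), (2150, law, 4070, 6, 4, 36, Tai), (2150, law, 4070, 6, 9, 14, Ola), (2150, law, 4070, 6, 9, 31, Fay), (2150, law, 4070, 6, 9, 35, Tai), (2150, law, 4070, 6, 9, 36, Tai), (3340, x2, 9590, 10, 6, 13, Kim), (3340, x2, 9590, 33, 3, 13, Kim), (6390, qa, 150, 11, 8, 30, Kim), (6390, qa, 150, 36, 3, 30, Kim), (6390, qa, 150, 4, 4, 30, Kim), (6390, qa, 8720, 11, 8, 30, Kim), (6390, qa, 8720, 36, 3, 30, Kim), (6390, qa, 8720, 4, 4, 30, Kim)}.
Apply σ_{floor < 8}; surviving tuples: {(2150, law, 2330, 17, 7, 14, Ola), (2150, law, 2330, 17, 7, 31, Fay), (2150, law, 2330, 17, 7, 35, Tai), (2150, law, 2330, 17, 7, 36, Tai), (2150, law, 2330, 20, 1, 14, Ola), (2150, law, 2330, 20, 1, 31, Fay), (2150, law, 2330, 20, 1, 35, Tai), (2150, law, 2330, 20, 1, 36, Tai), (2150, law, 2330, 6, 4, 14, Ola), (2150, law, 2330, 6, 4, 31, Fay), (2150, law, 2330, 6, 4, 35, Tai), (2150, law, 2330, 6, 4, 36, Tai), (2150, law, 4070, 17, 7, 14, Ola), (2150, law, 4070, 17, 7, 31, Fay), (2150, law, 4070, 17, 7, 35, Tai), (2150, law, 4070, 17, 7, 36, Tai), (2150, law, 4070, 20, 1, 14, Ola), (2150, law, 4070, 20, 1, 31, Fay), (2150, law, 4070, 20, 1, 35, Tai), (2150, law, 4070, 20, 1, 36, Tai), (2150, law, 4070, 6, 4, 14, Ola), (2150, law, 4070, 6, 4, 31, Fay), (2150, law, 4070, 6, 4, 35, Tai), (2150, law, 4070, 6, 4, 36, Tai), (3340, x2, 9590, 10, 6, 13, Kim), (3340, x2, 9590, 33, 3, 13, Kim), (6390, qa, 150, 36, 3, 30, Kim), (6390, qa, 150, 4, 4, 30, Kim), (6390, qa, 8720, 36, 3, 30, Kim), (6390, qa, 8720, 4, 4, 30, Kim)}
π[budget, pid, name]: project onto (budget, pid, name) (21 duplicate(s) eliminated) → {(150, qa, Kim), (2330, law, Fay), (2330, law, Ola), (2330, law, Tai), (4070, law, Fay), (4070, law, Ola), (4070, law, Tai), (8720, qa, Kim), (9590, x2, Kim)}

{(150, qa, Kim), (2330, law, Fay), (2330, law, Ola), (2330, law, Tai), (4070, law, Fay), (4070, law, Ola), (4070, law, Tai), (8720, qa, Kim), (9590, x2, Kim)}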